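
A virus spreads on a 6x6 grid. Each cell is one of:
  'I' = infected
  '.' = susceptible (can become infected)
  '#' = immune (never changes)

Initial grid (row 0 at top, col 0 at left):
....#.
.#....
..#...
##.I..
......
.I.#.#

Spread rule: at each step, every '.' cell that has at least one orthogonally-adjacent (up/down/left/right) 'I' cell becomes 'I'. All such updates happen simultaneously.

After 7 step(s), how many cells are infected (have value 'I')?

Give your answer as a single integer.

Answer: 27

Derivation:
Step 0 (initial): 2 infected
Step 1: +7 new -> 9 infected
Step 2: +6 new -> 15 infected
Step 3: +6 new -> 21 infected
Step 4: +2 new -> 23 infected
Step 5: +2 new -> 25 infected
Step 6: +1 new -> 26 infected
Step 7: +1 new -> 27 infected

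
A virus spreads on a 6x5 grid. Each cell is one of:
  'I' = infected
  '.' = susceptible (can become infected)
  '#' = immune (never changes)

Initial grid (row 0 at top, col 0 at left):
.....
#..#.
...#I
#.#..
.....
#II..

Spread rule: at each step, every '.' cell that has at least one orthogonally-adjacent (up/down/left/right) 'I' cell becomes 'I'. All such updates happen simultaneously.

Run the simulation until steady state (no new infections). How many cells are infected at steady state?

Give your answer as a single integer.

Answer: 24

Derivation:
Step 0 (initial): 3 infected
Step 1: +5 new -> 8 infected
Step 2: +7 new -> 15 infected
Step 3: +2 new -> 17 infected
Step 4: +4 new -> 21 infected
Step 5: +2 new -> 23 infected
Step 6: +1 new -> 24 infected
Step 7: +0 new -> 24 infected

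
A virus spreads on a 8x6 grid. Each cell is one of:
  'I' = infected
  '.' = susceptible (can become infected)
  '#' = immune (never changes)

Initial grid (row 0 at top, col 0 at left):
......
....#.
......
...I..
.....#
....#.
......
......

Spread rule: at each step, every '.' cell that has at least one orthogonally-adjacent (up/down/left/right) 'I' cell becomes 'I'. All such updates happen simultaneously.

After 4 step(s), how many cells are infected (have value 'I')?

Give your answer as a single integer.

Step 0 (initial): 1 infected
Step 1: +4 new -> 5 infected
Step 2: +8 new -> 13 infected
Step 3: +8 new -> 21 infected
Step 4: +10 new -> 31 infected

Answer: 31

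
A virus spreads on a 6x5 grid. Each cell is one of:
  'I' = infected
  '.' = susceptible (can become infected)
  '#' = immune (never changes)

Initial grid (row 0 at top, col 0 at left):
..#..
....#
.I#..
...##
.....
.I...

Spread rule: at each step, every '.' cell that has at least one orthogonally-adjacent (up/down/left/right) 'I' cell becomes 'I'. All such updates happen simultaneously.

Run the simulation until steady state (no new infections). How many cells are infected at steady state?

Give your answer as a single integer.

Answer: 25

Derivation:
Step 0 (initial): 2 infected
Step 1: +6 new -> 8 infected
Step 2: +8 new -> 16 infected
Step 3: +4 new -> 20 infected
Step 4: +3 new -> 23 infected
Step 5: +2 new -> 25 infected
Step 6: +0 new -> 25 infected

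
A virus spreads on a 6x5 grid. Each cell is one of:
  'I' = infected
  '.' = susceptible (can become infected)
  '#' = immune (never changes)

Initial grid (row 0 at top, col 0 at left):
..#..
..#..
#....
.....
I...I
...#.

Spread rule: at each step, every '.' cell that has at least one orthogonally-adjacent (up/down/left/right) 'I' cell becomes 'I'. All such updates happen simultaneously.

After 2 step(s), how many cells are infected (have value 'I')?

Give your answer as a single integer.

Answer: 13

Derivation:
Step 0 (initial): 2 infected
Step 1: +6 new -> 8 infected
Step 2: +5 new -> 13 infected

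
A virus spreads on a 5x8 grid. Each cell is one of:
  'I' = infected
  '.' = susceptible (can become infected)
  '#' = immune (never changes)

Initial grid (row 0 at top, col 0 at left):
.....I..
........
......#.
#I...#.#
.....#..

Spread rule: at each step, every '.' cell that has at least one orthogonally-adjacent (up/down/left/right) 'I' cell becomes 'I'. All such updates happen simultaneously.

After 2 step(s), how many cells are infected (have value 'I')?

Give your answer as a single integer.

Step 0 (initial): 2 infected
Step 1: +6 new -> 8 infected
Step 2: +11 new -> 19 infected

Answer: 19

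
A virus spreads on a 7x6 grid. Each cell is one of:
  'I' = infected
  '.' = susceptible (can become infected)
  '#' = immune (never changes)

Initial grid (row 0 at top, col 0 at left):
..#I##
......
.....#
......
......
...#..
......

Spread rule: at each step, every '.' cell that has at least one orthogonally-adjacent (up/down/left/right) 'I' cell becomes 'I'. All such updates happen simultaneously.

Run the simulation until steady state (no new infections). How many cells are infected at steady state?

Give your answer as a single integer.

Answer: 37

Derivation:
Step 0 (initial): 1 infected
Step 1: +1 new -> 2 infected
Step 2: +3 new -> 5 infected
Step 3: +5 new -> 10 infected
Step 4: +6 new -> 16 infected
Step 5: +6 new -> 22 infected
Step 6: +5 new -> 27 infected
Step 7: +5 new -> 32 infected
Step 8: +4 new -> 36 infected
Step 9: +1 new -> 37 infected
Step 10: +0 new -> 37 infected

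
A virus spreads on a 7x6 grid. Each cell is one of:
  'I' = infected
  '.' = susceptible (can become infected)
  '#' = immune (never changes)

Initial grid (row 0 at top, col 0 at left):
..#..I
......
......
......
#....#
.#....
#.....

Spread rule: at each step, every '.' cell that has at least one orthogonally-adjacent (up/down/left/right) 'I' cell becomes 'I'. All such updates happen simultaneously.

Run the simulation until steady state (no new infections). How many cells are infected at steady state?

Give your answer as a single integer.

Step 0 (initial): 1 infected
Step 1: +2 new -> 3 infected
Step 2: +3 new -> 6 infected
Step 3: +3 new -> 9 infected
Step 4: +3 new -> 12 infected
Step 5: +4 new -> 16 infected
Step 6: +6 new -> 22 infected
Step 7: +7 new -> 29 infected
Step 8: +5 new -> 34 infected
Step 9: +1 new -> 35 infected
Step 10: +1 new -> 36 infected
Step 11: +0 new -> 36 infected

Answer: 36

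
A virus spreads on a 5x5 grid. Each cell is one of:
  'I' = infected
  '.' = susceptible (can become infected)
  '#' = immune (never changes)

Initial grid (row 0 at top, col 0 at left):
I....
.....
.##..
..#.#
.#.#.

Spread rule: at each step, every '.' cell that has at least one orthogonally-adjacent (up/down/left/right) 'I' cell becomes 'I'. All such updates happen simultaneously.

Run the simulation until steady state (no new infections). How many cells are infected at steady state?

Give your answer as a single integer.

Step 0 (initial): 1 infected
Step 1: +2 new -> 3 infected
Step 2: +3 new -> 6 infected
Step 3: +3 new -> 9 infected
Step 4: +4 new -> 13 infected
Step 5: +2 new -> 15 infected
Step 6: +2 new -> 17 infected
Step 7: +0 new -> 17 infected

Answer: 17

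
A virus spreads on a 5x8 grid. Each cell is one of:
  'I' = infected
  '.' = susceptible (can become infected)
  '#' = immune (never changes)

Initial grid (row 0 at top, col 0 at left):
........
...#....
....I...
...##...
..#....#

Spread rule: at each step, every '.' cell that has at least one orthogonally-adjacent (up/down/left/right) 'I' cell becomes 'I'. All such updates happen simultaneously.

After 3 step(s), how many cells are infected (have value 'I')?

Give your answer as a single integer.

Step 0 (initial): 1 infected
Step 1: +3 new -> 4 infected
Step 2: +5 new -> 9 infected
Step 3: +9 new -> 18 infected

Answer: 18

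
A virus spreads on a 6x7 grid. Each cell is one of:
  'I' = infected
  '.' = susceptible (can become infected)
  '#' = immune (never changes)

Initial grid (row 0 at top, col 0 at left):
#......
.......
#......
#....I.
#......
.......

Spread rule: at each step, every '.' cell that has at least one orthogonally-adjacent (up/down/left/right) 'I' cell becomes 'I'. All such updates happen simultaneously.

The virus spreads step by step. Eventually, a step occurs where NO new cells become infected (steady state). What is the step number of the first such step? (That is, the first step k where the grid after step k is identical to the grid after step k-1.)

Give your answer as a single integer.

Step 0 (initial): 1 infected
Step 1: +4 new -> 5 infected
Step 2: +7 new -> 12 infected
Step 3: +8 new -> 20 infected
Step 4: +7 new -> 27 infected
Step 5: +5 new -> 32 infected
Step 6: +3 new -> 35 infected
Step 7: +3 new -> 38 infected
Step 8: +0 new -> 38 infected

Answer: 8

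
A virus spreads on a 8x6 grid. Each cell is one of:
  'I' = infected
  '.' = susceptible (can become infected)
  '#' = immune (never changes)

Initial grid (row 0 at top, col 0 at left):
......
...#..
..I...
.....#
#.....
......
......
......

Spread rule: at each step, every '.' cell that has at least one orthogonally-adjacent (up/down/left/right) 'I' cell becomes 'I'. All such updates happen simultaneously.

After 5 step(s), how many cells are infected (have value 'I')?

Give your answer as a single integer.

Answer: 36

Derivation:
Step 0 (initial): 1 infected
Step 1: +4 new -> 5 infected
Step 2: +7 new -> 12 infected
Step 3: +10 new -> 22 infected
Step 4: +7 new -> 29 infected
Step 5: +7 new -> 36 infected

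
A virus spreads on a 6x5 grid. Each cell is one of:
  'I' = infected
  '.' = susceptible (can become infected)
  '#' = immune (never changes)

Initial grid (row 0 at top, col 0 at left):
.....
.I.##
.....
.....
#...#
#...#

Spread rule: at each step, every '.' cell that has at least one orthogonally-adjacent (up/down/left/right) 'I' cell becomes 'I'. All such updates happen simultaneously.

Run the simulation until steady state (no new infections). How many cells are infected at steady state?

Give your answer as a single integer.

Answer: 24

Derivation:
Step 0 (initial): 1 infected
Step 1: +4 new -> 5 infected
Step 2: +5 new -> 10 infected
Step 3: +5 new -> 15 infected
Step 4: +5 new -> 20 infected
Step 5: +3 new -> 23 infected
Step 6: +1 new -> 24 infected
Step 7: +0 new -> 24 infected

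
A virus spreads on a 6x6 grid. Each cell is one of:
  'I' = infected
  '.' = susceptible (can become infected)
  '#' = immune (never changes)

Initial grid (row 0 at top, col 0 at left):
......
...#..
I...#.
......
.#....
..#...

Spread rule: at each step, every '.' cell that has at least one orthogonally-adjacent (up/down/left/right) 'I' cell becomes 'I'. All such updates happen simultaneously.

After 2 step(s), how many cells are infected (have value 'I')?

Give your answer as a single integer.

Answer: 9

Derivation:
Step 0 (initial): 1 infected
Step 1: +3 new -> 4 infected
Step 2: +5 new -> 9 infected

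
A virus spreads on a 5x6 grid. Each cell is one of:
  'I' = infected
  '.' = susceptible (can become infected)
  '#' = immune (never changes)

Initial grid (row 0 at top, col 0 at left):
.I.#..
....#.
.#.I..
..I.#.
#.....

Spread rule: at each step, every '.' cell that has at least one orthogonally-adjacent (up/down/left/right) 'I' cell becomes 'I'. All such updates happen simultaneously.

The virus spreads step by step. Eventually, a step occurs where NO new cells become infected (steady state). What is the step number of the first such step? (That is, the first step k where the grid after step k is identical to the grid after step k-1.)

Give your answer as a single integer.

Answer: 6

Derivation:
Step 0 (initial): 3 infected
Step 1: +9 new -> 12 infected
Step 2: +6 new -> 18 infected
Step 3: +4 new -> 22 infected
Step 4: +2 new -> 24 infected
Step 5: +1 new -> 25 infected
Step 6: +0 new -> 25 infected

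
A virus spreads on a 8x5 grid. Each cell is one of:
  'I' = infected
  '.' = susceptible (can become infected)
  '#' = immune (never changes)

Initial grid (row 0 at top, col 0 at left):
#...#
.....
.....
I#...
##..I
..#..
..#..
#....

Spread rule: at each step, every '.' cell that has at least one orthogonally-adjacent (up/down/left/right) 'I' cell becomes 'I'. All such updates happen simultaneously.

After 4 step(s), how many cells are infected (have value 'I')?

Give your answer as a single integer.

Answer: 24

Derivation:
Step 0 (initial): 2 infected
Step 1: +4 new -> 6 infected
Step 2: +7 new -> 13 infected
Step 3: +7 new -> 20 infected
Step 4: +4 new -> 24 infected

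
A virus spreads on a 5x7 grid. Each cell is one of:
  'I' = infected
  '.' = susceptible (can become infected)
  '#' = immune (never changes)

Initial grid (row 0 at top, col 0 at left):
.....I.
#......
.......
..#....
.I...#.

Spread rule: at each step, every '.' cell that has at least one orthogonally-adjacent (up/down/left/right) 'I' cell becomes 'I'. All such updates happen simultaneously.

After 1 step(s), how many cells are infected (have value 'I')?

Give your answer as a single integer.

Step 0 (initial): 2 infected
Step 1: +6 new -> 8 infected

Answer: 8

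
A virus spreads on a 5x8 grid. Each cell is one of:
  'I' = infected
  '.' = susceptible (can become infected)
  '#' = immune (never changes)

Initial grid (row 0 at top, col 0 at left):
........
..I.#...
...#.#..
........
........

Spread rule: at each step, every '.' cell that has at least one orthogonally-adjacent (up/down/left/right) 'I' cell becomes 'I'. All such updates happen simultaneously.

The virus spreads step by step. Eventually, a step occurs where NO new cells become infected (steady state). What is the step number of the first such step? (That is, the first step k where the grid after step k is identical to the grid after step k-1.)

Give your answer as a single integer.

Step 0 (initial): 1 infected
Step 1: +4 new -> 5 infected
Step 2: +5 new -> 10 infected
Step 3: +6 new -> 16 infected
Step 4: +5 new -> 21 infected
Step 5: +6 new -> 27 infected
Step 6: +4 new -> 31 infected
Step 7: +4 new -> 35 infected
Step 8: +2 new -> 37 infected
Step 9: +0 new -> 37 infected

Answer: 9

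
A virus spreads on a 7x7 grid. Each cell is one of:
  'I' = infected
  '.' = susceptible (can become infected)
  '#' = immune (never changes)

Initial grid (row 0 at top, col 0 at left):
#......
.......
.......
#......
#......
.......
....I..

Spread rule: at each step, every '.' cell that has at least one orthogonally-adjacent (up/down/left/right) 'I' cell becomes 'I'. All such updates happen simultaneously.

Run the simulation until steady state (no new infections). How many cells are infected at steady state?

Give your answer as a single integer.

Step 0 (initial): 1 infected
Step 1: +3 new -> 4 infected
Step 2: +5 new -> 9 infected
Step 3: +6 new -> 15 infected
Step 4: +7 new -> 22 infected
Step 5: +7 new -> 29 infected
Step 6: +6 new -> 35 infected
Step 7: +5 new -> 40 infected
Step 8: +4 new -> 44 infected
Step 9: +2 new -> 46 infected
Step 10: +0 new -> 46 infected

Answer: 46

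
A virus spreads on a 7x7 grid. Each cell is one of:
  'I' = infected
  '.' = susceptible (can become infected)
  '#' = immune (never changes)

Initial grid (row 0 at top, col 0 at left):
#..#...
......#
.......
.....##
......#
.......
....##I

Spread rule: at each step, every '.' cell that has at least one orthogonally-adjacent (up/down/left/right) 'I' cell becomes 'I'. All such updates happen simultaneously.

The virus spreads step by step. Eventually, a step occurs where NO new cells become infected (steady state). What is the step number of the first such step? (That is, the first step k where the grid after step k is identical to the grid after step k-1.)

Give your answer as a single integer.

Step 0 (initial): 1 infected
Step 1: +1 new -> 2 infected
Step 2: +1 new -> 3 infected
Step 3: +2 new -> 5 infected
Step 4: +2 new -> 7 infected
Step 5: +4 new -> 11 infected
Step 6: +5 new -> 16 infected
Step 7: +7 new -> 23 infected
Step 8: +8 new -> 31 infected
Step 9: +4 new -> 35 infected
Step 10: +4 new -> 39 infected
Step 11: +2 new -> 41 infected
Step 12: +0 new -> 41 infected

Answer: 12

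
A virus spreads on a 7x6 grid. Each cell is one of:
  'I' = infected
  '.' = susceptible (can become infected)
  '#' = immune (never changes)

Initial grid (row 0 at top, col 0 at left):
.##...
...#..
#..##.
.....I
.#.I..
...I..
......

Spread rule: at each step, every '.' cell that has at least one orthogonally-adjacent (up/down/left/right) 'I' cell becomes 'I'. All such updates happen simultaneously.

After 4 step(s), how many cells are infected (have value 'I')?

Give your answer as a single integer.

Step 0 (initial): 3 infected
Step 1: +9 new -> 12 infected
Step 2: +6 new -> 18 infected
Step 3: +7 new -> 25 infected
Step 4: +6 new -> 31 infected

Answer: 31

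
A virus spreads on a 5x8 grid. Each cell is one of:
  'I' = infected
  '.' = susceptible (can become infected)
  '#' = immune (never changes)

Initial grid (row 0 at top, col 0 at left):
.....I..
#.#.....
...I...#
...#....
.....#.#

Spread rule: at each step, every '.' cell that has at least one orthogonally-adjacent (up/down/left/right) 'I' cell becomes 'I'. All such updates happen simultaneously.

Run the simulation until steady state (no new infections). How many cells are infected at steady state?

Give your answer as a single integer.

Answer: 34

Derivation:
Step 0 (initial): 2 infected
Step 1: +6 new -> 8 infected
Step 2: +8 new -> 16 infected
Step 3: +9 new -> 25 infected
Step 4: +5 new -> 30 infected
Step 5: +4 new -> 34 infected
Step 6: +0 new -> 34 infected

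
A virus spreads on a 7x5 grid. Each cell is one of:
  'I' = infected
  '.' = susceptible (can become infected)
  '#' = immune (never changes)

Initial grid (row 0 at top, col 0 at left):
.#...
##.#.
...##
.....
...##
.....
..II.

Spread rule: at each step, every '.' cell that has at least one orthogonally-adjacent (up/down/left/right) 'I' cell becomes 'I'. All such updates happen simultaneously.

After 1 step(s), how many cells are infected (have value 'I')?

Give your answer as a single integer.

Step 0 (initial): 2 infected
Step 1: +4 new -> 6 infected

Answer: 6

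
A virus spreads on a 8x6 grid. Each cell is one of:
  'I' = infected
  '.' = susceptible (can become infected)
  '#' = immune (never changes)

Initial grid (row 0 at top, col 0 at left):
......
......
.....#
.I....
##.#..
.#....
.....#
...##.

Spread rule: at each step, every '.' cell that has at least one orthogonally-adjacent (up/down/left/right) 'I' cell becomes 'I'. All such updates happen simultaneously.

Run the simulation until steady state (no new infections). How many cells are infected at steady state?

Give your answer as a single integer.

Step 0 (initial): 1 infected
Step 1: +3 new -> 4 infected
Step 2: +5 new -> 9 infected
Step 3: +6 new -> 15 infected
Step 4: +8 new -> 23 infected
Step 5: +7 new -> 30 infected
Step 6: +6 new -> 36 infected
Step 7: +3 new -> 39 infected
Step 8: +0 new -> 39 infected

Answer: 39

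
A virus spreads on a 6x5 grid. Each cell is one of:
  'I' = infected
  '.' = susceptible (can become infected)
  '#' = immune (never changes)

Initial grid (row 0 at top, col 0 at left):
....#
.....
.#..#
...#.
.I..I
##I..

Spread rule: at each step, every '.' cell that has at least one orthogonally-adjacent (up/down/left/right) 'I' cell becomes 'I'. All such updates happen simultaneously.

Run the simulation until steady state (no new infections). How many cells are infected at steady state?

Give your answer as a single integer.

Step 0 (initial): 3 infected
Step 1: +7 new -> 10 infected
Step 2: +2 new -> 12 infected
Step 3: +2 new -> 14 infected
Step 4: +3 new -> 17 infected
Step 5: +4 new -> 21 infected
Step 6: +3 new -> 24 infected
Step 7: +0 new -> 24 infected

Answer: 24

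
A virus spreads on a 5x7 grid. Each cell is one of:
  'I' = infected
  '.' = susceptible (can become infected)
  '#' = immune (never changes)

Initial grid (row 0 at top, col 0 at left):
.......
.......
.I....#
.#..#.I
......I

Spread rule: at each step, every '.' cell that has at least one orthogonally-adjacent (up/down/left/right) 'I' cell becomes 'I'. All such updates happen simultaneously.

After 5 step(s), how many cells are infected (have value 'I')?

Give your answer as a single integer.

Answer: 32

Derivation:
Step 0 (initial): 3 infected
Step 1: +5 new -> 8 infected
Step 2: +8 new -> 16 infected
Step 3: +9 new -> 25 infected
Step 4: +5 new -> 30 infected
Step 5: +2 new -> 32 infected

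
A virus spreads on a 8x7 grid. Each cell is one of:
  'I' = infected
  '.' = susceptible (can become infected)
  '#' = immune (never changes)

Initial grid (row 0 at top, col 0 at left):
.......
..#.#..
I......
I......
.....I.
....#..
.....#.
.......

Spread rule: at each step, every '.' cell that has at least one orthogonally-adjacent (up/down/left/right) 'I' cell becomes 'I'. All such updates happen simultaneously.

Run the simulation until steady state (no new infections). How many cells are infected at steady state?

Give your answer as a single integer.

Step 0 (initial): 3 infected
Step 1: +8 new -> 11 infected
Step 2: +11 new -> 22 infected
Step 3: +11 new -> 33 infected
Step 4: +9 new -> 42 infected
Step 5: +8 new -> 50 infected
Step 6: +2 new -> 52 infected
Step 7: +0 new -> 52 infected

Answer: 52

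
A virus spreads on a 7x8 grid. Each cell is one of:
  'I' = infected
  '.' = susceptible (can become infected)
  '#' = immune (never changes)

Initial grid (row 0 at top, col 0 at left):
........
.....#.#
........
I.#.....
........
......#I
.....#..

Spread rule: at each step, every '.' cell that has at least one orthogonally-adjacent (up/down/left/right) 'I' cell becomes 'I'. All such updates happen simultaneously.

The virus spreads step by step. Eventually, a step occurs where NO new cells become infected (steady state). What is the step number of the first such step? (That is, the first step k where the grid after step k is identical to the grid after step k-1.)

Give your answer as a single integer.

Step 0 (initial): 2 infected
Step 1: +5 new -> 7 infected
Step 2: +7 new -> 14 infected
Step 3: +9 new -> 23 infected
Step 4: +10 new -> 33 infected
Step 5: +10 new -> 43 infected
Step 6: +5 new -> 48 infected
Step 7: +3 new -> 51 infected
Step 8: +0 new -> 51 infected

Answer: 8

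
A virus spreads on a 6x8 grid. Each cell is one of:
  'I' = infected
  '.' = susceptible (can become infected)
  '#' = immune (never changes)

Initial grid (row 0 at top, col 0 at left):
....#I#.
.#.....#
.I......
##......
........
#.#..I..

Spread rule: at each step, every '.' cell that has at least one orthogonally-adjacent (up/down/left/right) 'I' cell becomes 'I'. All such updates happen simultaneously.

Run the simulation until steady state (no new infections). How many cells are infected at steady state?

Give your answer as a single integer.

Answer: 39

Derivation:
Step 0 (initial): 3 infected
Step 1: +6 new -> 9 infected
Step 2: +12 new -> 21 infected
Step 3: +11 new -> 32 infected
Step 4: +5 new -> 37 infected
Step 5: +2 new -> 39 infected
Step 6: +0 new -> 39 infected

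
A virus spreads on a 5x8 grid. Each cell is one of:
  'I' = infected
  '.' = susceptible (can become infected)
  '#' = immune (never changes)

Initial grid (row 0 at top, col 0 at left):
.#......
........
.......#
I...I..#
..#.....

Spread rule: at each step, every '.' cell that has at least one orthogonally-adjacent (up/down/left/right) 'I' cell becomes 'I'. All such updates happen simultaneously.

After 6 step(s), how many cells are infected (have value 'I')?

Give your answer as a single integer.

Answer: 36

Derivation:
Step 0 (initial): 2 infected
Step 1: +7 new -> 9 infected
Step 2: +10 new -> 19 infected
Step 3: +8 new -> 27 infected
Step 4: +5 new -> 32 infected
Step 5: +3 new -> 35 infected
Step 6: +1 new -> 36 infected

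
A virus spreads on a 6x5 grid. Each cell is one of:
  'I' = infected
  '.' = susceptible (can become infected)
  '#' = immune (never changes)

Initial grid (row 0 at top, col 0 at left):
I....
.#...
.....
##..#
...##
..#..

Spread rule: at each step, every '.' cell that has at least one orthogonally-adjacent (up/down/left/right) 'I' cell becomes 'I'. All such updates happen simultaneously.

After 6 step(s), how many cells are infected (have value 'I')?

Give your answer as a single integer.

Answer: 17

Derivation:
Step 0 (initial): 1 infected
Step 1: +2 new -> 3 infected
Step 2: +2 new -> 5 infected
Step 3: +3 new -> 8 infected
Step 4: +3 new -> 11 infected
Step 5: +3 new -> 14 infected
Step 6: +3 new -> 17 infected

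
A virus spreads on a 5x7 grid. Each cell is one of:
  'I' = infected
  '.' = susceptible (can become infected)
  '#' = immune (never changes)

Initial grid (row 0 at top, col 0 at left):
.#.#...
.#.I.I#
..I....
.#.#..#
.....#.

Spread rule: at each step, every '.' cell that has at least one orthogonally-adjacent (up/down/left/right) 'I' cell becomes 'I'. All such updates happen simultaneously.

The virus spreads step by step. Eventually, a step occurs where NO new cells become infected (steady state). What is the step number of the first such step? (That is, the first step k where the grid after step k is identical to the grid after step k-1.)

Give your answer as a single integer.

Answer: 5

Derivation:
Step 0 (initial): 3 infected
Step 1: +7 new -> 10 infected
Step 2: +8 new -> 18 infected
Step 3: +5 new -> 23 infected
Step 4: +3 new -> 26 infected
Step 5: +0 new -> 26 infected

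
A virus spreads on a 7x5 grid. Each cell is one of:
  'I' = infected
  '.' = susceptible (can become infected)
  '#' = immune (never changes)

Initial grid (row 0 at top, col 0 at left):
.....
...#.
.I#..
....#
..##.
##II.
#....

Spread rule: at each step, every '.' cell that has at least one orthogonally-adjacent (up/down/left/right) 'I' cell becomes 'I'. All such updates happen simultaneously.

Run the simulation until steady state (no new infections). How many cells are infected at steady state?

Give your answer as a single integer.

Step 0 (initial): 3 infected
Step 1: +6 new -> 9 infected
Step 2: +9 new -> 18 infected
Step 3: +4 new -> 22 infected
Step 4: +2 new -> 24 infected
Step 5: +2 new -> 26 infected
Step 6: +1 new -> 27 infected
Step 7: +0 new -> 27 infected

Answer: 27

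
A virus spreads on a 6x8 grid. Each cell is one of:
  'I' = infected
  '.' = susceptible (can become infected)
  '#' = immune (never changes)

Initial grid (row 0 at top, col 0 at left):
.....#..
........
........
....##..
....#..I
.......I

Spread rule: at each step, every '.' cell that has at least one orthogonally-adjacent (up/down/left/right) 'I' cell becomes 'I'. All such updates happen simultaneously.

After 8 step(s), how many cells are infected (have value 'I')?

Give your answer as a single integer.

Answer: 37

Derivation:
Step 0 (initial): 2 infected
Step 1: +3 new -> 5 infected
Step 2: +4 new -> 9 infected
Step 3: +3 new -> 12 infected
Step 4: +4 new -> 16 infected
Step 5: +5 new -> 21 infected
Step 6: +5 new -> 26 infected
Step 7: +6 new -> 32 infected
Step 8: +5 new -> 37 infected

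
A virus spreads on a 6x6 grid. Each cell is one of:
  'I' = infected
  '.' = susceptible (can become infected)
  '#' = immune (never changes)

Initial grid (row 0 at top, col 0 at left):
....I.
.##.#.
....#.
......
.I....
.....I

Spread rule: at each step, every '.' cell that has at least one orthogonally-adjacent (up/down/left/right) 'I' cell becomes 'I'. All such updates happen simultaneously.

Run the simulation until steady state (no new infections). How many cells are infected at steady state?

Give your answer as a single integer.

Step 0 (initial): 3 infected
Step 1: +8 new -> 11 infected
Step 2: +12 new -> 23 infected
Step 3: +7 new -> 30 infected
Step 4: +2 new -> 32 infected
Step 5: +0 new -> 32 infected

Answer: 32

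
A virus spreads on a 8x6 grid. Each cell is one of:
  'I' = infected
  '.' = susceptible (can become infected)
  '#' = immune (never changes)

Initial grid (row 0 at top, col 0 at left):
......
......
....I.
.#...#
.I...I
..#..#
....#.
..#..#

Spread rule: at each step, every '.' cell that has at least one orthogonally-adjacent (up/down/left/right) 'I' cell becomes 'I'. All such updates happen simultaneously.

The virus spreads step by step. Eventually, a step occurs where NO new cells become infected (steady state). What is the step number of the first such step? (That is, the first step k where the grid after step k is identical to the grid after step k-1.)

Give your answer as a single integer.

Answer: 7

Derivation:
Step 0 (initial): 3 infected
Step 1: +8 new -> 11 infected
Step 2: +11 new -> 22 infected
Step 3: +9 new -> 31 infected
Step 4: +5 new -> 36 infected
Step 5: +3 new -> 39 infected
Step 6: +1 new -> 40 infected
Step 7: +0 new -> 40 infected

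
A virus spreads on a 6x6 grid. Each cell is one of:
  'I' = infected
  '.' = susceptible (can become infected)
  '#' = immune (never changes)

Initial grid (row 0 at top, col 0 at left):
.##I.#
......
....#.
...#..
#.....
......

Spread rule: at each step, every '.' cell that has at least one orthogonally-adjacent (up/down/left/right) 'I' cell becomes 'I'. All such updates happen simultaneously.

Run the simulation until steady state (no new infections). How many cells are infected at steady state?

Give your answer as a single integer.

Step 0 (initial): 1 infected
Step 1: +2 new -> 3 infected
Step 2: +3 new -> 6 infected
Step 3: +3 new -> 9 infected
Step 4: +4 new -> 13 infected
Step 5: +5 new -> 18 infected
Step 6: +6 new -> 24 infected
Step 7: +4 new -> 28 infected
Step 8: +2 new -> 30 infected
Step 9: +0 new -> 30 infected

Answer: 30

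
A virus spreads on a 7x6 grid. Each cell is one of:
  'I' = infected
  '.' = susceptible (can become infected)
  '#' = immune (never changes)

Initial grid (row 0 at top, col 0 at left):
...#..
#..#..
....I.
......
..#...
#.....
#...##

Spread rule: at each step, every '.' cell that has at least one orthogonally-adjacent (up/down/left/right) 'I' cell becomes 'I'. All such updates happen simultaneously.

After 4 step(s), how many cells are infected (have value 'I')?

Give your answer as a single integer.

Step 0 (initial): 1 infected
Step 1: +4 new -> 5 infected
Step 2: +6 new -> 11 infected
Step 3: +7 new -> 18 infected
Step 4: +6 new -> 24 infected

Answer: 24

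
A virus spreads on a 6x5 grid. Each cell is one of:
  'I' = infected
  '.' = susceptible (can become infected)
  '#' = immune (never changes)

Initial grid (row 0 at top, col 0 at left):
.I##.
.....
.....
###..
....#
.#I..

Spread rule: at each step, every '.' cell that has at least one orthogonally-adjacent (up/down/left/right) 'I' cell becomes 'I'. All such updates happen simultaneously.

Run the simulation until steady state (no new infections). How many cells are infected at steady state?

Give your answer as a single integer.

Step 0 (initial): 2 infected
Step 1: +4 new -> 6 infected
Step 2: +6 new -> 12 infected
Step 3: +5 new -> 17 infected
Step 4: +4 new -> 21 infected
Step 5: +2 new -> 23 infected
Step 6: +0 new -> 23 infected

Answer: 23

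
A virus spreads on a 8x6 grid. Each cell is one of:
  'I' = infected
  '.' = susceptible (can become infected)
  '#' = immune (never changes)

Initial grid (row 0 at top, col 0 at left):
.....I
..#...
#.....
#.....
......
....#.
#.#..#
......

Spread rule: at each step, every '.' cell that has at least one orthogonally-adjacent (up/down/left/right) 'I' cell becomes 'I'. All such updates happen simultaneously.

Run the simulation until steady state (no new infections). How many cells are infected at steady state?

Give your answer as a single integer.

Step 0 (initial): 1 infected
Step 1: +2 new -> 3 infected
Step 2: +3 new -> 6 infected
Step 3: +4 new -> 10 infected
Step 4: +4 new -> 14 infected
Step 5: +6 new -> 20 infected
Step 6: +4 new -> 24 infected
Step 7: +3 new -> 27 infected
Step 8: +3 new -> 30 infected
Step 9: +4 new -> 34 infected
Step 10: +4 new -> 38 infected
Step 11: +2 new -> 40 infected
Step 12: +1 new -> 41 infected
Step 13: +0 new -> 41 infected

Answer: 41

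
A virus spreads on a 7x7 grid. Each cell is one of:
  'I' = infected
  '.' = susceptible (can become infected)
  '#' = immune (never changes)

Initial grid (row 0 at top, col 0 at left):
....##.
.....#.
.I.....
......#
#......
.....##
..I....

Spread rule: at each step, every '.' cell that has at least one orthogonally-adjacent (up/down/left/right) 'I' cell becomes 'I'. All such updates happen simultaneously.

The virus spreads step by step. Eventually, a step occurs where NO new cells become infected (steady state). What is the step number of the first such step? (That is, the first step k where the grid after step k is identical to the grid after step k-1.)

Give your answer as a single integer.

Step 0 (initial): 2 infected
Step 1: +7 new -> 9 infected
Step 2: +12 new -> 21 infected
Step 3: +9 new -> 30 infected
Step 4: +6 new -> 36 infected
Step 5: +3 new -> 39 infected
Step 6: +2 new -> 41 infected
Step 7: +1 new -> 42 infected
Step 8: +0 new -> 42 infected

Answer: 8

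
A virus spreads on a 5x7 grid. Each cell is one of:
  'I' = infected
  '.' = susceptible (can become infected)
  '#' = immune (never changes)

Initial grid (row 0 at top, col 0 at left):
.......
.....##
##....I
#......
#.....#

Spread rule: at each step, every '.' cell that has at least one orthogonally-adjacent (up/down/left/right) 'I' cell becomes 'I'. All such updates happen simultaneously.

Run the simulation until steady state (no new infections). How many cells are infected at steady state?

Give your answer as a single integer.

Answer: 28

Derivation:
Step 0 (initial): 1 infected
Step 1: +2 new -> 3 infected
Step 2: +2 new -> 5 infected
Step 3: +4 new -> 9 infected
Step 4: +5 new -> 14 infected
Step 5: +5 new -> 19 infected
Step 6: +5 new -> 24 infected
Step 7: +3 new -> 27 infected
Step 8: +1 new -> 28 infected
Step 9: +0 new -> 28 infected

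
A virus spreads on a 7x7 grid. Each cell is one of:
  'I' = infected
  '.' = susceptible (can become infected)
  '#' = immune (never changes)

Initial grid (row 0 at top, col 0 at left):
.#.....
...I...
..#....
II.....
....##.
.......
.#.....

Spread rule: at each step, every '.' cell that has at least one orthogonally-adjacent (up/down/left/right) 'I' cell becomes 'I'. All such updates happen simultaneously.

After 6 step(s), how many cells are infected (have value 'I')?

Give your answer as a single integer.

Step 0 (initial): 3 infected
Step 1: +9 new -> 12 infected
Step 2: +10 new -> 22 infected
Step 3: +8 new -> 30 infected
Step 4: +5 new -> 35 infected
Step 5: +3 new -> 38 infected
Step 6: +3 new -> 41 infected

Answer: 41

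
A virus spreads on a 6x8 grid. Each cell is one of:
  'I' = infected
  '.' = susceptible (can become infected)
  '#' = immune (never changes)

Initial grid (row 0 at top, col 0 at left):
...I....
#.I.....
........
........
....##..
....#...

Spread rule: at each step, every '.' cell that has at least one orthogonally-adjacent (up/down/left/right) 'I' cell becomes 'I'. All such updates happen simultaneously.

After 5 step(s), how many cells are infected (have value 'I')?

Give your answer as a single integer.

Step 0 (initial): 2 infected
Step 1: +5 new -> 7 infected
Step 2: +6 new -> 13 infected
Step 3: +8 new -> 21 infected
Step 4: +8 new -> 29 infected
Step 5: +6 new -> 35 infected

Answer: 35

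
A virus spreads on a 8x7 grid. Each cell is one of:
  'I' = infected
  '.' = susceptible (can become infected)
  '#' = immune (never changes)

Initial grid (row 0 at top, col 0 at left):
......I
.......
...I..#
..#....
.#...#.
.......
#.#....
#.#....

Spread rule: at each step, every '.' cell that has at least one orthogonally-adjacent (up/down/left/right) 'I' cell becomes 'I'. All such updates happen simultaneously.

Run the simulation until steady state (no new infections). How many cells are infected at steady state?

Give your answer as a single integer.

Step 0 (initial): 2 infected
Step 1: +6 new -> 8 infected
Step 2: +9 new -> 17 infected
Step 3: +8 new -> 25 infected
Step 4: +7 new -> 32 infected
Step 5: +7 new -> 39 infected
Step 6: +5 new -> 44 infected
Step 7: +3 new -> 47 infected
Step 8: +1 new -> 48 infected
Step 9: +0 new -> 48 infected

Answer: 48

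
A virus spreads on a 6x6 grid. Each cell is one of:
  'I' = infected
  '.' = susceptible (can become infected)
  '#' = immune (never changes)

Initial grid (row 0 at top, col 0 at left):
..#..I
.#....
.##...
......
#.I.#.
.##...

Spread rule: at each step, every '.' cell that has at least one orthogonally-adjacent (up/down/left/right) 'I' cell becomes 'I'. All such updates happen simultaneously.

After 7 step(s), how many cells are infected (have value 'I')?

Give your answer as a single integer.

Step 0 (initial): 2 infected
Step 1: +5 new -> 7 infected
Step 2: +6 new -> 13 infected
Step 3: +7 new -> 20 infected
Step 4: +4 new -> 24 infected
Step 5: +1 new -> 25 infected
Step 6: +1 new -> 26 infected
Step 7: +1 new -> 27 infected

Answer: 27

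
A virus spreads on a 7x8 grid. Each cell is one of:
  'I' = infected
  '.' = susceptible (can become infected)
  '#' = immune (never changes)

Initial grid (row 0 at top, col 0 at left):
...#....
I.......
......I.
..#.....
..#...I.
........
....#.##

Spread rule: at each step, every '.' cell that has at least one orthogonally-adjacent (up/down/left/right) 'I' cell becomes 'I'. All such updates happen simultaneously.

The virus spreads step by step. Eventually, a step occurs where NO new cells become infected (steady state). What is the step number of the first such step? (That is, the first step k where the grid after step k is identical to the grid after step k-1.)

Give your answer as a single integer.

Answer: 7

Derivation:
Step 0 (initial): 3 infected
Step 1: +10 new -> 13 infected
Step 2: +13 new -> 26 infected
Step 3: +13 new -> 39 infected
Step 4: +5 new -> 44 infected
Step 5: +4 new -> 48 infected
Step 6: +2 new -> 50 infected
Step 7: +0 new -> 50 infected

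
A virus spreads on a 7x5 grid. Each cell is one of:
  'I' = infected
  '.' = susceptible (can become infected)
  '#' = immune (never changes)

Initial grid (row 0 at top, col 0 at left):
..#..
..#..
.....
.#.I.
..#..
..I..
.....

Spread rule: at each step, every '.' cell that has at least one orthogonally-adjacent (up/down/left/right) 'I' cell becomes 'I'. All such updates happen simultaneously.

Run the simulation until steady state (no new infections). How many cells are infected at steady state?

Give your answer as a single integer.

Answer: 31

Derivation:
Step 0 (initial): 2 infected
Step 1: +7 new -> 9 infected
Step 2: +9 new -> 18 infected
Step 3: +6 new -> 24 infected
Step 4: +4 new -> 28 infected
Step 5: +2 new -> 30 infected
Step 6: +1 new -> 31 infected
Step 7: +0 new -> 31 infected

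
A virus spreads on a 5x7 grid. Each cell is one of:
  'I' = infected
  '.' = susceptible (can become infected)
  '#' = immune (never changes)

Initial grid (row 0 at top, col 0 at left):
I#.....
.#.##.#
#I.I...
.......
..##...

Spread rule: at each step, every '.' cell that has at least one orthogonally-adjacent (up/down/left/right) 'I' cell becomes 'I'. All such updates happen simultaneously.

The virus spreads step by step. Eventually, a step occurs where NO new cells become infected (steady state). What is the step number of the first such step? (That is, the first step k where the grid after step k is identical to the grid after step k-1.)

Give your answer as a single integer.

Answer: 6

Derivation:
Step 0 (initial): 3 infected
Step 1: +5 new -> 8 infected
Step 2: +6 new -> 14 infected
Step 3: +6 new -> 20 infected
Step 4: +4 new -> 24 infected
Step 5: +3 new -> 27 infected
Step 6: +0 new -> 27 infected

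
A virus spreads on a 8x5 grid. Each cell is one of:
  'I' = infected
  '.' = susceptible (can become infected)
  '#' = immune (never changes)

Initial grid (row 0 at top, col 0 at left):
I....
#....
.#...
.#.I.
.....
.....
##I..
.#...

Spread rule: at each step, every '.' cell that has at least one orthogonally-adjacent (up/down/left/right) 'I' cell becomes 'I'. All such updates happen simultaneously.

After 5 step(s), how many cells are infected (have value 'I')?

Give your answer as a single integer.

Answer: 32

Derivation:
Step 0 (initial): 3 infected
Step 1: +8 new -> 11 infected
Step 2: +11 new -> 22 infected
Step 3: +7 new -> 29 infected
Step 4: +2 new -> 31 infected
Step 5: +1 new -> 32 infected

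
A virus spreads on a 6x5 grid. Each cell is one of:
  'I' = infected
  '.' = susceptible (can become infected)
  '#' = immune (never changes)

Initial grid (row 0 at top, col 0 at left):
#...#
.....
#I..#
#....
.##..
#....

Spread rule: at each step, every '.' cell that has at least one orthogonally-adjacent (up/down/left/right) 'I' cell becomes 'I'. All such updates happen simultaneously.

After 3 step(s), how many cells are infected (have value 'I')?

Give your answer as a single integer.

Step 0 (initial): 1 infected
Step 1: +3 new -> 4 infected
Step 2: +5 new -> 9 infected
Step 3: +3 new -> 12 infected

Answer: 12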